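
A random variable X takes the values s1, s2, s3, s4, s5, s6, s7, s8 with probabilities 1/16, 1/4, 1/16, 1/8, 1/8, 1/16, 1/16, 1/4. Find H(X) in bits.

2.75 bits

Each probability is a power of 1/2, so log₂(1/p) is an integer.
H = Σ p·log₂(1/p) = 1/16·4 + 1/4·2 + 1/16·4 + 1/8·3 + 1/8·3 + 1/16·4 + 1/16·4 + 1/4·2 = 2.75 bits.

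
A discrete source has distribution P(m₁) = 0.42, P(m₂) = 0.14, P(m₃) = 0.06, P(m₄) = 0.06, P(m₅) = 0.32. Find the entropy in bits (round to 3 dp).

1.936 bits

H = −Σ pᵢ log₂ pᵢ.
−0.42·log₂(0.42) = 0.5256
−0.14·log₂(0.14) = 0.3971
−0.06·log₂(0.06) = 0.2435
−0.06·log₂(0.06) = 0.2435
−0.32·log₂(0.32) = 0.5260
Sum ≈ 1.9359 → 1.936 bits.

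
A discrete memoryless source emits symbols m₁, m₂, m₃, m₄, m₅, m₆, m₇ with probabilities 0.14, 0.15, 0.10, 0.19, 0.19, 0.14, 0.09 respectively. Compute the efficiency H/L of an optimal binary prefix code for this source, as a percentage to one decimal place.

Entropy H = −Σ p log₂ p ≈ 2.7601 bits.
Huffman merges: 9/100+1/10→19/100; 7/50+7/50→7/25; 3/20+19/100→17/50; 19/100+19/100→19/50; 7/25+17/50→31/50; 19/50+31/50→1. L = 281/100 ≈ 2.8100.
Efficiency = H/L = 2.7601/2.8100 = 98.2%.

98.2%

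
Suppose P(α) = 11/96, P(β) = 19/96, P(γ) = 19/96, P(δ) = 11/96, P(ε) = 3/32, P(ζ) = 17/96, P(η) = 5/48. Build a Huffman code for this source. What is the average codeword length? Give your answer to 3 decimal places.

2.802 bits/symbol

Repeatedly combine the two least-probable nodes; the expected code length is the sum of the merged weights.
merge 3/32 + 5/48 → 19/96
merge 11/96 + 11/96 → 11/48
merge 17/96 + 19/96 → 3/8
merge 19/96 + 19/96 → 19/48
merge 11/48 + 3/8 → 29/48
merge 19/48 + 29/48 → 1
L = 19/96 + 11/48 + 3/8 + 19/48 + 29/48 + 1 = 269/96 ≈ 2.802 bits/symbol.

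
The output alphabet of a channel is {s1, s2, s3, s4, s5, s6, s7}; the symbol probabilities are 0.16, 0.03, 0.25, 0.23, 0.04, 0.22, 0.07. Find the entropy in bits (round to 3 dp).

H = −Σ pᵢ log₂ pᵢ.
−0.16·log₂(0.16) = 0.4230
−0.03·log₂(0.03) = 0.1518
−0.25·log₂(0.25) = 0.5000
−0.23·log₂(0.23) = 0.4877
−0.04·log₂(0.04) = 0.1858
−0.22·log₂(0.22) = 0.4806
−0.07·log₂(0.07) = 0.2686
Sum ≈ 2.4973 → 2.497 bits.

2.497 bits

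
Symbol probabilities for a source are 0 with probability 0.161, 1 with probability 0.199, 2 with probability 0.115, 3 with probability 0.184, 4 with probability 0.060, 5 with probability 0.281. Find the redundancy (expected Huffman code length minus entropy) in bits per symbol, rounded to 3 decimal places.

0.057 bits

Entropy H = −Σ p log₂ p ≈ 2.4541 bits.
Huffman merges: 3/50+23/200→7/40; 161/1000+7/40→42/125; 23/125+199/1000→383/1000; 281/1000+42/125→617/1000; 383/1000+617/1000→1. L = 2511/1000 ≈ 2.5110.
L − H = 2.5110 − 2.4541 = 0.057 bits.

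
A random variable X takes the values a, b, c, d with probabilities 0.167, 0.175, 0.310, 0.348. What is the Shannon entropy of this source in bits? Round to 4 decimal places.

H = −Σ pᵢ log₂ pᵢ.
−0.167·log₂(0.167) = 0.4312
−0.175·log₂(0.175) = 0.4401
−0.310·log₂(0.310) = 0.5238
−0.348·log₂(0.348) = 0.5299
Sum ≈ 1.9250 → 1.9250 bits.

1.9250 bits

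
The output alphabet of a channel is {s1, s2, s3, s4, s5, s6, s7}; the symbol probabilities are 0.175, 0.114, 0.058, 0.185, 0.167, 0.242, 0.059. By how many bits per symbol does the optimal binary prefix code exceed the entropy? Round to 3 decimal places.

Entropy H = −Σ p log₂ p ≈ 2.6533 bits.
Huffman merges: 29/500+59/1000→117/1000; 57/500+117/1000→231/1000; 167/1000+7/40→171/500; 37/200+231/1000→52/125; 121/500+171/500→73/125; 52/125+73/125→1. L = 269/100 ≈ 2.6900.
L − H = 2.6900 − 2.6533 = 0.037 bits.

0.037 bits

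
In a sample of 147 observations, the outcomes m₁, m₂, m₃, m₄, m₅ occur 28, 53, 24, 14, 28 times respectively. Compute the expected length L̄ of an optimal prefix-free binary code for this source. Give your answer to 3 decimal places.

2.259 bits/symbol

Probabilities are the counts divided by 147.
Repeatedly combine the two least-probable nodes; the expected code length is the sum of the merged weights.
merge 2/21 + 8/49 → 38/147
merge 4/21 + 4/21 → 8/21
merge 38/147 + 53/147 → 13/21
merge 8/21 + 13/21 → 1
L = 38/147 + 8/21 + 13/21 + 1 = 332/147 ≈ 2.259 bits/symbol.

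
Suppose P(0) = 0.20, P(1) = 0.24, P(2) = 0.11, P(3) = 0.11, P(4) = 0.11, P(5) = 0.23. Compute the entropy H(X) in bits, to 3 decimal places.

2.497 bits

H = −Σ pᵢ log₂ pᵢ.
−0.20·log₂(0.20) = 0.4644
−0.24·log₂(0.24) = 0.4941
−0.11·log₂(0.11) = 0.3503
−0.11·log₂(0.11) = 0.3503
−0.11·log₂(0.11) = 0.3503
−0.23·log₂(0.23) = 0.4877
Sum ≈ 2.4970 → 2.497 bits.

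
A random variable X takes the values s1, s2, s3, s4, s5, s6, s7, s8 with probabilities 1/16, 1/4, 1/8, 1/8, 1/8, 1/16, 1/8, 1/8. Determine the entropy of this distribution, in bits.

Each probability is a power of 1/2, so log₂(1/p) is an integer.
H = Σ p·log₂(1/p) = 1/16·4 + 1/4·2 + 1/8·3 + 1/8·3 + 1/8·3 + 1/16·4 + 1/8·3 + 1/8·3 = 2.875 bits.

2.875 bits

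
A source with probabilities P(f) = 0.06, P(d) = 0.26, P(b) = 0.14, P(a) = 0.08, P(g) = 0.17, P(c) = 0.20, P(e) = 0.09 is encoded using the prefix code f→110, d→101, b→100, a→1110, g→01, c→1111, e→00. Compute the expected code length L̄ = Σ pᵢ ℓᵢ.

3.02 bits/symbol

L̄ = Σ pᵢ·ℓᵢ = 0.06·3 + 0.26·3 + 0.14·3 + 0.08·4 + 0.17·2 + 0.20·4 + 0.09·2 = 3.02 bits/symbol.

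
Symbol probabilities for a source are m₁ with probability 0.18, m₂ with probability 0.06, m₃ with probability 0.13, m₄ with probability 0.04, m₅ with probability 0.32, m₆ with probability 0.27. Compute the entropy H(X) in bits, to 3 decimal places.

2.293 bits

H = −Σ pᵢ log₂ pᵢ.
−0.18·log₂(0.18) = 0.4453
−0.06·log₂(0.06) = 0.2435
−0.13·log₂(0.13) = 0.3826
−0.04·log₂(0.04) = 0.1858
−0.32·log₂(0.32) = 0.5260
−0.27·log₂(0.27) = 0.5100
Sum ≈ 2.2933 → 2.293 bits.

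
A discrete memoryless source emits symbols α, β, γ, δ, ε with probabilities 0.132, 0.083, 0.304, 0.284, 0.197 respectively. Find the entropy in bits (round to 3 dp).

2.183 bits

H = −Σ pᵢ log₂ pᵢ.
−0.132·log₂(0.132) = 0.3856
−0.083·log₂(0.083) = 0.2980
−0.304·log₂(0.304) = 0.5222
−0.284·log₂(0.284) = 0.5158
−0.197·log₂(0.197) = 0.4617
Sum ≈ 2.1834 → 2.183 bits.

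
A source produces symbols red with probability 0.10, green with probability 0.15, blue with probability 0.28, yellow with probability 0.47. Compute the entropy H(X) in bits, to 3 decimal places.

1.769 bits

H = −Σ pᵢ log₂ pᵢ.
−0.10·log₂(0.10) = 0.3322
−0.15·log₂(0.15) = 0.4105
−0.28·log₂(0.28) = 0.5142
−0.47·log₂(0.47) = 0.5120
Sum ≈ 1.7689 → 1.769 bits.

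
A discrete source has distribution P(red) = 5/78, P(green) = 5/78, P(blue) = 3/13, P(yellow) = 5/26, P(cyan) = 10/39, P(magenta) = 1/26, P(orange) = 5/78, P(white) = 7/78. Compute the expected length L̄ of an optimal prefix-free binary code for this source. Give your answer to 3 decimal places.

Repeatedly combine the two least-probable nodes; the expected code length is the sum of the merged weights.
merge 1/26 + 5/78 → 4/39
merge 5/78 + 5/78 → 5/39
merge 7/78 + 4/39 → 5/26
merge 5/39 + 5/26 → 25/78
merge 5/26 + 3/13 → 11/26
merge 10/39 + 25/78 → 15/26
merge 11/26 + 15/26 → 1
L = 4/39 + 5/39 + 5/26 + 25/78 + 11/26 + 15/26 + 1 = 107/39 ≈ 2.744 bits/symbol.

2.744 bits/symbol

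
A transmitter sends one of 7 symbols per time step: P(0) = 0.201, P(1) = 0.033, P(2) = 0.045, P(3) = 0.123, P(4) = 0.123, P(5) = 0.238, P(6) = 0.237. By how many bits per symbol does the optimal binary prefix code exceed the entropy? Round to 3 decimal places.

0.045 bits

Entropy H = −Σ p log₂ p ≈ 2.5579 bits.
Huffman merges: 33/1000+9/200→39/500; 39/500+123/1000→201/1000; 123/1000+201/1000→81/250; 201/1000+237/1000→219/500; 119/500+81/250→281/500; 219/500+281/500→1. L = 2603/1000 ≈ 2.6030.
L − H = 2.6030 − 2.5579 = 0.045 bits.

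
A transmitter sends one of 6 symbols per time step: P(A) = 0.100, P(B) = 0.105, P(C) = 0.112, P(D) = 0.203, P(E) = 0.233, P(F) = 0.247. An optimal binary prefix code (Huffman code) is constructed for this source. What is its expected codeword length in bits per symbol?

Repeatedly combine the two least-probable nodes; the expected code length is the sum of the merged weights.
merge 1/10 + 21/200 → 41/200
merge 14/125 + 203/1000 → 63/200
merge 41/200 + 233/1000 → 219/500
merge 247/1000 + 63/200 → 281/500
merge 219/500 + 281/500 → 1
L = 41/200 + 63/200 + 219/500 + 281/500 + 1 = 63/25 = 2.52 bits/symbol.

2.52 bits/symbol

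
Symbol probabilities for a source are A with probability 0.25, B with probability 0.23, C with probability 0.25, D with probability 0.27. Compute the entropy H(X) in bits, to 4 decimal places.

H = −Σ pᵢ log₂ pᵢ.
−0.25·log₂(0.25) = 0.5000
−0.23·log₂(0.23) = 0.4877
−0.25·log₂(0.25) = 0.5000
−0.27·log₂(0.27) = 0.5100
Sum ≈ 1.9977 → 1.9977 bits.

1.9977 bits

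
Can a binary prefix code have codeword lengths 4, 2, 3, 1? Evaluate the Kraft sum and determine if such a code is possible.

With common denominator 2^4 = 16: Σ 2^(−ℓᵢ) = 1/16 + 4/16 + 2/16 + 8/16 = 15/16 = 0.9375.
Kraft's inequality requires Σ ≤ 1; here Σ = 0.9375 ≤ 1, so such a prefix code exists.

0.9375; yes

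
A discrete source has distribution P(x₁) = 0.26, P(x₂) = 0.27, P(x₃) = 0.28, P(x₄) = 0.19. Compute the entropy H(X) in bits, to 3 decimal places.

H = −Σ pᵢ log₂ pᵢ.
−0.26·log₂(0.26) = 0.5053
−0.27·log₂(0.27) = 0.5100
−0.28·log₂(0.28) = 0.5142
−0.19·log₂(0.19) = 0.4552
Sum ≈ 1.9848 → 1.985 bits.

1.985 bits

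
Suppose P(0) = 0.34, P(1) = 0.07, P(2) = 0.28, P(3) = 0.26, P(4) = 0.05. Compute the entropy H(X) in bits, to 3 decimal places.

2.033 bits

H = −Σ pᵢ log₂ pᵢ.
−0.34·log₂(0.34) = 0.5292
−0.07·log₂(0.07) = 0.2686
−0.28·log₂(0.28) = 0.5142
−0.26·log₂(0.26) = 0.5053
−0.05·log₂(0.05) = 0.2161
Sum ≈ 2.0333 → 2.033 bits.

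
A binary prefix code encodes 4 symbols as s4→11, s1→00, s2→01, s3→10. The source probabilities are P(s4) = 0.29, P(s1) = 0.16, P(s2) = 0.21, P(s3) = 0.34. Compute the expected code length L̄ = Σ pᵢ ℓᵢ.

2 bits/symbol

L̄ = Σ pᵢ·ℓᵢ = 0.29·2 + 0.16·2 + 0.21·2 + 0.34·2 = 2 bits/symbol.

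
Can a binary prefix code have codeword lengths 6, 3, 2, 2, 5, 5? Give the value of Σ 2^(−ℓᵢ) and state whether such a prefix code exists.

With common denominator 2^6 = 64: Σ 2^(−ℓᵢ) = 1/64 + 8/64 + 16/64 + 16/64 + 2/64 + 2/64 = 45/64 = 0.703125.
Kraft's inequality requires Σ ≤ 1; here Σ = 0.703125 ≤ 1, so such a prefix code exists.

0.703125; yes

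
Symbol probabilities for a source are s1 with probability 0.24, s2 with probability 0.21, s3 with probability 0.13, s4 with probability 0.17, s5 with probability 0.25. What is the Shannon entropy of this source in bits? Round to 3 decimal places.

2.284 bits

H = −Σ pᵢ log₂ pᵢ.
−0.24·log₂(0.24) = 0.4941
−0.21·log₂(0.21) = 0.4728
−0.13·log₂(0.13) = 0.3826
−0.17·log₂(0.17) = 0.4346
−0.25·log₂(0.25) = 0.5000
Sum ≈ 2.2842 → 2.284 bits.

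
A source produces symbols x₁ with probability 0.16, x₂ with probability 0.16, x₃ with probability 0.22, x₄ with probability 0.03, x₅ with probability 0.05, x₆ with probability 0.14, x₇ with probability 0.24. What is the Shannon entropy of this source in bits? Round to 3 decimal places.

H = −Σ pᵢ log₂ pᵢ.
−0.16·log₂(0.16) = 0.4230
−0.16·log₂(0.16) = 0.4230
−0.22·log₂(0.22) = 0.4806
−0.03·log₂(0.03) = 0.1518
−0.05·log₂(0.05) = 0.2161
−0.14·log₂(0.14) = 0.3971
−0.24·log₂(0.24) = 0.4941
Sum ≈ 2.5857 → 2.586 bits.

2.586 bits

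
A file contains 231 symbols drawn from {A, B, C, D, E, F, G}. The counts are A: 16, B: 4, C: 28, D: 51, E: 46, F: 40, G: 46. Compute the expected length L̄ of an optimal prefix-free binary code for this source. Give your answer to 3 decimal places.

2.667 bits/symbol

Probabilities are the counts divided by 231.
Repeatedly combine the two least-probable nodes; the expected code length is the sum of the merged weights.
merge 4/231 + 16/231 → 20/231
merge 20/231 + 4/33 → 16/77
merge 40/231 + 46/231 → 86/231
merge 46/231 + 16/77 → 94/231
merge 17/77 + 86/231 → 137/231
merge 94/231 + 137/231 → 1
L = 20/231 + 16/77 + 86/231 + 94/231 + 137/231 + 1 = 8/3 ≈ 2.667 bits/symbol.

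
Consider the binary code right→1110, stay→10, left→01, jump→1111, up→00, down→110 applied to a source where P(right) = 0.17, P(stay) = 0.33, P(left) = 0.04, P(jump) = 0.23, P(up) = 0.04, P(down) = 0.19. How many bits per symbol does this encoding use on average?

L̄ = Σ pᵢ·ℓᵢ = 0.17·4 + 0.33·2 + 0.04·2 + 0.23·4 + 0.04·2 + 0.19·3 = 2.99 bits/symbol.

2.99 bits/symbol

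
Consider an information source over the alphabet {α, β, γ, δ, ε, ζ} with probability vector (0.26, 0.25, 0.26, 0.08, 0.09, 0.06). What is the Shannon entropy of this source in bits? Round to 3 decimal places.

2.358 bits

H = −Σ pᵢ log₂ pᵢ.
−0.26·log₂(0.26) = 0.5053
−0.25·log₂(0.25) = 0.5000
−0.26·log₂(0.26) = 0.5053
−0.08·log₂(0.08) = 0.2915
−0.09·log₂(0.09) = 0.3127
−0.06·log₂(0.06) = 0.2435
Sum ≈ 2.3583 → 2.358 bits.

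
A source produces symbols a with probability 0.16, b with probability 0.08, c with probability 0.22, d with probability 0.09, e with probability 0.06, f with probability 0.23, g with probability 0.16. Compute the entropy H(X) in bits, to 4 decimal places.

H = −Σ pᵢ log₂ pᵢ.
−0.16·log₂(0.16) = 0.4230
−0.08·log₂(0.08) = 0.2915
−0.22·log₂(0.22) = 0.4806
−0.09·log₂(0.09) = 0.3127
−0.06·log₂(0.06) = 0.2435
−0.23·log₂(0.23) = 0.4877
−0.16·log₂(0.16) = 0.4230
Sum ≈ 2.6620 → 2.6620 bits.

2.6620 bits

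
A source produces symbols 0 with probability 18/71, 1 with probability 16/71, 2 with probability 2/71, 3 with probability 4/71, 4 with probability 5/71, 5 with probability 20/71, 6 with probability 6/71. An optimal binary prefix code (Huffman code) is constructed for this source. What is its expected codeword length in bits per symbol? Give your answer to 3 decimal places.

Repeatedly combine the two least-probable nodes; the expected code length is the sum of the merged weights.
merge 2/71 + 4/71 → 6/71
merge 5/71 + 6/71 → 11/71
merge 6/71 + 11/71 → 17/71
merge 16/71 + 17/71 → 33/71
merge 18/71 + 20/71 → 38/71
merge 33/71 + 38/71 → 1
L = 6/71 + 11/71 + 17/71 + 33/71 + 38/71 + 1 = 176/71 ≈ 2.479 bits/symbol.

2.479 bits/symbol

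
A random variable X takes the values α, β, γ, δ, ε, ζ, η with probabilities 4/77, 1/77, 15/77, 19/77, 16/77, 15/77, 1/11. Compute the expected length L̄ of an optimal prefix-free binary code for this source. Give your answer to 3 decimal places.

2.571 bits/symbol

Repeatedly combine the two least-probable nodes; the expected code length is the sum of the merged weights.
merge 1/77 + 4/77 → 5/77
merge 5/77 + 1/11 → 12/77
merge 12/77 + 15/77 → 27/77
merge 15/77 + 16/77 → 31/77
merge 19/77 + 27/77 → 46/77
merge 31/77 + 46/77 → 1
L = 5/77 + 12/77 + 27/77 + 31/77 + 46/77 + 1 = 18/7 ≈ 2.571 bits/symbol.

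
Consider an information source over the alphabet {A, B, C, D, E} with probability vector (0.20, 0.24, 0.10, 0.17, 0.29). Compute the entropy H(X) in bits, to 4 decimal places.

H = −Σ pᵢ log₂ pᵢ.
−0.20·log₂(0.20) = 0.4644
−0.24·log₂(0.24) = 0.4941
−0.10·log₂(0.10) = 0.3322
−0.17·log₂(0.17) = 0.4346
−0.29·log₂(0.29) = 0.5179
Sum ≈ 2.2432 → 2.2432 bits.

2.2432 bits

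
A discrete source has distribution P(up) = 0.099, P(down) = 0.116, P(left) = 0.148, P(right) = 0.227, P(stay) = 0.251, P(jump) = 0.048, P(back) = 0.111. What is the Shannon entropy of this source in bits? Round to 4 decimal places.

H = −Σ pᵢ log₂ pᵢ.
−0.099·log₂(0.099) = 0.3303
−0.116·log₂(0.116) = 0.3605
−0.148·log₂(0.148) = 0.4079
−0.227·log₂(0.227) = 0.4856
−0.251·log₂(0.251) = 0.5006
−0.048·log₂(0.048) = 0.2103
−0.111·log₂(0.111) = 0.3520
Sum ≈ 2.6472 → 2.6472 bits.

2.6472 bits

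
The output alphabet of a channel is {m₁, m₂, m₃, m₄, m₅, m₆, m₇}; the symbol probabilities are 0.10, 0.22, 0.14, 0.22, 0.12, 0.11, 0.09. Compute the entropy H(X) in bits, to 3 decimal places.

H = −Σ pᵢ log₂ pᵢ.
−0.10·log₂(0.10) = 0.3322
−0.22·log₂(0.22) = 0.4806
−0.14·log₂(0.14) = 0.3971
−0.22·log₂(0.22) = 0.4806
−0.12·log₂(0.12) = 0.3671
−0.11·log₂(0.11) = 0.3503
−0.09·log₂(0.09) = 0.3127
Sum ≈ 2.7205 → 2.720 bits.

2.720 bits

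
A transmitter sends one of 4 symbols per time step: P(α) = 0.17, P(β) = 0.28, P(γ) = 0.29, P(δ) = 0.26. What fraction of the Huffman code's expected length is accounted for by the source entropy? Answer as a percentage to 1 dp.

Entropy H = −Σ p log₂ p ≈ 1.9720 bits.
Huffman merges: 17/100+13/50→43/100; 7/25+29/100→57/100; 43/100+57/100→1. L = 2 ≈ 2.0000.
Efficiency = H/L = 1.9720/2.0000 = 98.6%.

98.6%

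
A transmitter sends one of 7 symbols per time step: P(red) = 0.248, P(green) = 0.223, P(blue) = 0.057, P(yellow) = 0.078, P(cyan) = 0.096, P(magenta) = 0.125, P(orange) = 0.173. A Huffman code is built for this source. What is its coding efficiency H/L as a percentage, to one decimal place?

Entropy H = −Σ p log₂ p ≈ 2.6417 bits.
Huffman merges: 57/1000+39/500→27/200; 12/125+1/8→221/1000; 27/200+173/1000→77/250; 221/1000+223/1000→111/250; 31/125+77/250→139/250; 111/250+139/250→1. L = 333/125 ≈ 2.6640.
Efficiency = H/L = 2.6417/2.6640 = 99.2%.

99.2%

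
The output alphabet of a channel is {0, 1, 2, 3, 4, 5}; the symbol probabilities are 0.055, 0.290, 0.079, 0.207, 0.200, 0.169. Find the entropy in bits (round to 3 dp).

2.406 bits

H = −Σ pᵢ log₂ pᵢ.
−0.055·log₂(0.055) = 0.2301
−0.290·log₂(0.290) = 0.5179
−0.079·log₂(0.079) = 0.2893
−0.207·log₂(0.207) = 0.4704
−0.200·log₂(0.200) = 0.4644
−0.169·log₂(0.169) = 0.4335
Sum ≈ 2.4056 → 2.406 bits.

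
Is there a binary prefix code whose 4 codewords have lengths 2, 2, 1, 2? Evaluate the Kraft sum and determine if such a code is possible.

1.25; no

With common denominator 2^2 = 4: Σ 2^(−ℓᵢ) = 1/4 + 1/4 + 2/4 + 1/4 = 5/4 = 1.25.
Kraft's inequality requires Σ ≤ 1; here Σ = 1.25 > 1, so no such prefix code exists.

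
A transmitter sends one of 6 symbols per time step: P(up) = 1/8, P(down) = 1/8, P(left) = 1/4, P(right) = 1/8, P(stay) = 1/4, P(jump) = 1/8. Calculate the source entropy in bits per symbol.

2.5 bits

Each probability is a power of 1/2, so log₂(1/p) is an integer.
H = Σ p·log₂(1/p) = 1/8·3 + 1/8·3 + 1/4·2 + 1/8·3 + 1/4·2 + 1/8·3 = 2.5 bits.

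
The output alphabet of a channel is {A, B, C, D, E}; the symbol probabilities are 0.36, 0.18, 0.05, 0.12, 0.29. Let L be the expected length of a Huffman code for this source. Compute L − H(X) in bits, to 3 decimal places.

0.083 bits

Entropy H = −Σ p log₂ p ≈ 2.0770 bits.
Huffman merges: 1/20+3/25→17/100; 17/100+9/50→7/20; 29/100+7/20→16/25; 9/25+16/25→1. L = 54/25 ≈ 2.1600.
L − H = 2.1600 − 2.0770 = 0.083 bits.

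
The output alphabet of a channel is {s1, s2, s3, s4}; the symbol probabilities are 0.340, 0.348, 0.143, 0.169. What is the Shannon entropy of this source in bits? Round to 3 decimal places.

1.894 bits

H = −Σ pᵢ log₂ pᵢ.
−0.340·log₂(0.340) = 0.5292
−0.348·log₂(0.348) = 0.5299
−0.143·log₂(0.143) = 0.4012
−0.169·log₂(0.169) = 0.4335
Sum ≈ 1.8938 → 1.894 bits.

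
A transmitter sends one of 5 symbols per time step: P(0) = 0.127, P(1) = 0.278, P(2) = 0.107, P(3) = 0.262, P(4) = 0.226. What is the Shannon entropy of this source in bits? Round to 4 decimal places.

2.2277 bits

H = −Σ pᵢ log₂ pᵢ.
−0.127·log₂(0.127) = 0.3781
−0.278·log₂(0.278) = 0.5134
−0.107·log₂(0.107) = 0.3450
−0.262·log₂(0.262) = 0.5063
−0.226·log₂(0.226) = 0.4849
Sum ≈ 2.2277 → 2.2277 bits.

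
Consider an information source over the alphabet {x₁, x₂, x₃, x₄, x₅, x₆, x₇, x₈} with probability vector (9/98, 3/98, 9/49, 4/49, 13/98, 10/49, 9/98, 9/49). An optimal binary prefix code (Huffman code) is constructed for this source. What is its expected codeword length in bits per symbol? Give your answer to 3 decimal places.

2.908 bits/symbol

Repeatedly combine the two least-probable nodes; the expected code length is the sum of the merged weights.
merge 3/98 + 4/49 → 11/98
merge 9/98 + 9/98 → 9/49
merge 11/98 + 13/98 → 12/49
merge 9/49 + 9/49 → 18/49
merge 9/49 + 10/49 → 19/49
merge 12/49 + 18/49 → 30/49
merge 19/49 + 30/49 → 1
L = 11/98 + 9/49 + 12/49 + 18/49 + 19/49 + 30/49 + 1 = 285/98 ≈ 2.908 bits/symbol.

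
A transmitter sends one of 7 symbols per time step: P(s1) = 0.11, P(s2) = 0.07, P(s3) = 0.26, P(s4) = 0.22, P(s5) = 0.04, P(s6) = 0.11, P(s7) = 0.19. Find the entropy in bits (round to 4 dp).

2.5960 bits

H = −Σ pᵢ log₂ pᵢ.
−0.11·log₂(0.11) = 0.3503
−0.07·log₂(0.07) = 0.2686
−0.26·log₂(0.26) = 0.5053
−0.22·log₂(0.22) = 0.4806
−0.04·log₂(0.04) = 0.1858
−0.11·log₂(0.11) = 0.3503
−0.19·log₂(0.19) = 0.4552
Sum ≈ 2.5960 → 2.5960 bits.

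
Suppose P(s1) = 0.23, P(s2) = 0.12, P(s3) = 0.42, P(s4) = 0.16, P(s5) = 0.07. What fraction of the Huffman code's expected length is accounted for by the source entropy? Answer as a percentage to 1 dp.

97.7%

Entropy H = −Σ p log₂ p ≈ 2.0720 bits.
Huffman merges: 7/100+3/25→19/100; 4/25+19/100→7/20; 23/100+7/20→29/50; 21/50+29/50→1. L = 53/25 ≈ 2.1200.
Efficiency = H/L = 2.0720/2.1200 = 97.7%.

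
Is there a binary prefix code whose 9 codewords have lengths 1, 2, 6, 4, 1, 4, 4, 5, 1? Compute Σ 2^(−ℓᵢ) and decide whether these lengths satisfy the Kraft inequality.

With common denominator 2^6 = 64: Σ 2^(−ℓᵢ) = 32/64 + 16/64 + 1/64 + 4/64 + 32/64 + 4/64 + 4/64 + 2/64 + 32/64 = 127/64 = 1.984375.
Kraft's inequality requires Σ ≤ 1; here Σ = 1.984375 > 1, so no such prefix code exists.

1.984375; no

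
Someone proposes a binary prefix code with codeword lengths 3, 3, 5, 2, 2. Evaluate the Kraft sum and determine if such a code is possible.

0.78125; yes

With common denominator 2^5 = 32: Σ 2^(−ℓᵢ) = 4/32 + 4/32 + 1/32 + 8/32 + 8/32 = 25/32 = 0.78125.
Kraft's inequality requires Σ ≤ 1; here Σ = 0.78125 ≤ 1, so such a prefix code exists.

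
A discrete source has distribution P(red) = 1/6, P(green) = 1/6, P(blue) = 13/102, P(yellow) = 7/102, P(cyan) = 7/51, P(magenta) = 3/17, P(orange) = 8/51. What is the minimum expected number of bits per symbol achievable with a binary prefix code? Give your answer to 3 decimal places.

2.824 bits/symbol

Repeatedly combine the two least-probable nodes; the expected code length is the sum of the merged weights.
merge 7/102 + 13/102 → 10/51
merge 7/51 + 8/51 → 5/17
merge 1/6 + 1/6 → 1/3
merge 3/17 + 10/51 → 19/51
merge 5/17 + 1/3 → 32/51
merge 19/51 + 32/51 → 1
L = 10/51 + 5/17 + 1/3 + 19/51 + 32/51 + 1 = 48/17 ≈ 2.824 bits/symbol.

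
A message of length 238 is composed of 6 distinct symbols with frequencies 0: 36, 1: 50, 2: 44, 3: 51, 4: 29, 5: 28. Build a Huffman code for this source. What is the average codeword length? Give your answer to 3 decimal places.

2.576 bits/symbol

Probabilities are the counts divided by 238.
Repeatedly combine the two least-probable nodes; the expected code length is the sum of the merged weights.
merge 2/17 + 29/238 → 57/238
merge 18/119 + 22/119 → 40/119
merge 25/119 + 3/14 → 101/238
merge 57/238 + 40/119 → 137/238
merge 101/238 + 137/238 → 1
L = 57/238 + 40/119 + 101/238 + 137/238 + 1 = 613/238 ≈ 2.576 bits/symbol.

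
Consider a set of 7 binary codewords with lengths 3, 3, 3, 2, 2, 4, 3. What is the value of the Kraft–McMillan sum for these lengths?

With common denominator 2^4 = 16: Σ 2^(−ℓᵢ) = 2/16 + 2/16 + 2/16 + 4/16 + 4/16 + 1/16 + 2/16 = 17/16 = 1.0625.

1.0625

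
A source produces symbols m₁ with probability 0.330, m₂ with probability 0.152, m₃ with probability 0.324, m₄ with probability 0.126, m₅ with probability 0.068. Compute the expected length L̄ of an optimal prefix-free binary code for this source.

2.194 bits/symbol

Repeatedly combine the two least-probable nodes; the expected code length is the sum of the merged weights.
merge 17/250 + 63/500 → 97/500
merge 19/125 + 97/500 → 173/500
merge 81/250 + 33/100 → 327/500
merge 173/500 + 327/500 → 1
L = 97/500 + 173/500 + 327/500 + 1 = 1097/500 = 2.194 bits/symbol.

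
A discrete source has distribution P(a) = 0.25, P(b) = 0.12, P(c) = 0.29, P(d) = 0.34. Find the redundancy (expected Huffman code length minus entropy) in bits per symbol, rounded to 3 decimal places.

Entropy H = −Σ p log₂ p ≈ 1.9141 bits.
Huffman merges: 3/25+1/4→37/100; 29/100+17/50→63/100; 37/100+63/100→1. L = 2 ≈ 2.0000.
L − H = 2.0000 − 1.9141 = 0.086 bits.

0.086 bits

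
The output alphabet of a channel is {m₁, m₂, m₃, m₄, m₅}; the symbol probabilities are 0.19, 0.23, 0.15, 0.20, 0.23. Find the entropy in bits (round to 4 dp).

2.3055 bits

H = −Σ pᵢ log₂ pᵢ.
−0.19·log₂(0.19) = 0.4552
−0.23·log₂(0.23) = 0.4877
−0.15·log₂(0.15) = 0.4105
−0.20·log₂(0.20) = 0.4644
−0.23·log₂(0.23) = 0.4877
Sum ≈ 2.3055 → 2.3055 bits.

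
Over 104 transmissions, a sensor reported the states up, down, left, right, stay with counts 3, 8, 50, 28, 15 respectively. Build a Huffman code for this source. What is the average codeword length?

Probabilities are the counts divided by 104.
Repeatedly combine the two least-probable nodes; the expected code length is the sum of the merged weights.
merge 3/104 + 1/13 → 11/104
merge 11/104 + 15/104 → 1/4
merge 1/4 + 7/26 → 27/52
merge 25/52 + 27/52 → 1
L = 11/104 + 1/4 + 27/52 + 1 = 15/8 = 1.875 bits/symbol.

1.875 bits/symbol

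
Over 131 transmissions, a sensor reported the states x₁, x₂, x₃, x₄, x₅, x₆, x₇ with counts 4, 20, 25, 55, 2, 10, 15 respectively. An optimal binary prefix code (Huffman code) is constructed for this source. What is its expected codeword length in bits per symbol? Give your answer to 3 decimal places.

2.328 bits/symbol

Probabilities are the counts divided by 131.
Repeatedly combine the two least-probable nodes; the expected code length is the sum of the merged weights.
merge 2/131 + 4/131 → 6/131
merge 6/131 + 10/131 → 16/131
merge 15/131 + 16/131 → 31/131
merge 20/131 + 25/131 → 45/131
merge 31/131 + 45/131 → 76/131
merge 55/131 + 76/131 → 1
L = 6/131 + 16/131 + 31/131 + 45/131 + 76/131 + 1 = 305/131 ≈ 2.328 bits/symbol.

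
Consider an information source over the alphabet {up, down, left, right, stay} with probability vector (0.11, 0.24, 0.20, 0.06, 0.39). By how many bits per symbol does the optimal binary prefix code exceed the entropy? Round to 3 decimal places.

0.068 bits

Entropy H = −Σ p log₂ p ≈ 2.0821 bits.
Huffman merges: 3/50+11/100→17/100; 17/100+1/5→37/100; 6/25+37/100→61/100; 39/100+61/100→1. L = 43/20 ≈ 2.1500.
L − H = 2.1500 − 2.0821 = 0.068 bits.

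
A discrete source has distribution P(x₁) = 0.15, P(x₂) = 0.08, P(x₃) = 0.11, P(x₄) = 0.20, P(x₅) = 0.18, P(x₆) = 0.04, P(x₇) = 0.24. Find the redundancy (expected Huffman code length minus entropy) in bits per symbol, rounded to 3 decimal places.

Entropy H = −Σ p log₂ p ≈ 2.6419 bits.
Huffman merges: 1/25+2/25→3/25; 11/100+3/25→23/100; 3/20+9/50→33/100; 1/5+23/100→43/100; 6/25+33/100→57/100; 43/100+57/100→1. L = 67/25 ≈ 2.6800.
L − H = 2.6800 − 2.6419 = 0.038 bits.

0.038 bits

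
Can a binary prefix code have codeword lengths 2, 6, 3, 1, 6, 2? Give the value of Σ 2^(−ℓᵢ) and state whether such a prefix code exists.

1.15625; no

With common denominator 2^6 = 64: Σ 2^(−ℓᵢ) = 16/64 + 1/64 + 8/64 + 32/64 + 1/64 + 16/64 = 74/64 = 1.15625.
Kraft's inequality requires Σ ≤ 1; here Σ = 1.15625 > 1, so no such prefix code exists.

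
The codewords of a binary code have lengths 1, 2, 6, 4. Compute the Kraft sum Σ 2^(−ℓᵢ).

0.828125

With common denominator 2^6 = 64: Σ 2^(−ℓᵢ) = 32/64 + 16/64 + 1/64 + 4/64 = 53/64 = 0.828125.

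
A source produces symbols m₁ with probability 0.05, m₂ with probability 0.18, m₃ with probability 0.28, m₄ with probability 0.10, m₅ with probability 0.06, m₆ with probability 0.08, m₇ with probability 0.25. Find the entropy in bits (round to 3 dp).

H = −Σ pᵢ log₂ pᵢ.
−0.05·log₂(0.05) = 0.2161
−0.18·log₂(0.18) = 0.4453
−0.28·log₂(0.28) = 0.5142
−0.10·log₂(0.10) = 0.3322
−0.06·log₂(0.06) = 0.2435
−0.08·log₂(0.08) = 0.2915
−0.25·log₂(0.25) = 0.5000
Sum ≈ 2.5429 → 2.543 bits.

2.543 bits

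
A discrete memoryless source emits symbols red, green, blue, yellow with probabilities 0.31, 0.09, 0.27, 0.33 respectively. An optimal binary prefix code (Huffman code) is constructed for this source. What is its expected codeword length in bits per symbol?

2 bits/symbol

Repeatedly combine the two least-probable nodes; the expected code length is the sum of the merged weights.
merge 9/100 + 27/100 → 9/25
merge 31/100 + 33/100 → 16/25
merge 9/25 + 16/25 → 1
L = 9/25 + 16/25 + 1 = 2 bits/symbol.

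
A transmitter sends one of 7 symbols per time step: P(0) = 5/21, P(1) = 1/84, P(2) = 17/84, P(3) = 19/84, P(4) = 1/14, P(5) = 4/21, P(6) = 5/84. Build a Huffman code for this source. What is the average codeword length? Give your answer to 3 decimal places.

Repeatedly combine the two least-probable nodes; the expected code length is the sum of the merged weights.
merge 1/84 + 5/84 → 1/14
merge 1/14 + 1/14 → 1/7
merge 1/7 + 4/21 → 1/3
merge 17/84 + 19/84 → 3/7
merge 5/21 + 1/3 → 4/7
merge 3/7 + 4/7 → 1
L = 1/14 + 1/7 + 1/3 + 3/7 + 4/7 + 1 = 107/42 ≈ 2.548 bits/symbol.

2.548 bits/symbol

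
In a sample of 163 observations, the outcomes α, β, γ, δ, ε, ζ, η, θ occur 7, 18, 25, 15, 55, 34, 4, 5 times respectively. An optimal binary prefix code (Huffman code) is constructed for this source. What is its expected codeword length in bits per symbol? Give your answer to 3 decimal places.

Probabilities are the counts divided by 163.
Repeatedly combine the two least-probable nodes; the expected code length is the sum of the merged weights.
merge 4/163 + 5/163 → 9/163
merge 7/163 + 9/163 → 16/163
merge 15/163 + 16/163 → 31/163
merge 18/163 + 25/163 → 43/163
merge 31/163 + 34/163 → 65/163
merge 43/163 + 55/163 → 98/163
merge 65/163 + 98/163 → 1
L = 9/163 + 16/163 + 31/163 + 43/163 + 65/163 + 98/163 + 1 = 425/163 ≈ 2.607 bits/symbol.

2.607 bits/symbol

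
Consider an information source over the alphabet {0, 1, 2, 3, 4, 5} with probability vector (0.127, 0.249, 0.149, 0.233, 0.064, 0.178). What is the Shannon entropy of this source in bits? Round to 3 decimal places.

H = −Σ pᵢ log₂ pᵢ.
−0.127·log₂(0.127) = 0.3781
−0.249·log₂(0.249) = 0.4994
−0.149·log₂(0.149) = 0.4092
−0.233·log₂(0.233) = 0.4897
−0.064·log₂(0.064) = 0.2538
−0.178·log₂(0.178) = 0.4432
Sum ≈ 2.4735 → 2.473 bits.

2.473 bits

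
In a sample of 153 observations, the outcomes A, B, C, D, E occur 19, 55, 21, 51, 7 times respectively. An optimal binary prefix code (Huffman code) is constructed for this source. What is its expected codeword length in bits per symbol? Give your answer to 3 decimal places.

2.118 bits/symbol

Probabilities are the counts divided by 153.
Repeatedly combine the two least-probable nodes; the expected code length is the sum of the merged weights.
merge 7/153 + 19/153 → 26/153
merge 7/51 + 26/153 → 47/153
merge 47/153 + 1/3 → 98/153
merge 55/153 + 98/153 → 1
L = 26/153 + 47/153 + 98/153 + 1 = 36/17 ≈ 2.118 bits/symbol.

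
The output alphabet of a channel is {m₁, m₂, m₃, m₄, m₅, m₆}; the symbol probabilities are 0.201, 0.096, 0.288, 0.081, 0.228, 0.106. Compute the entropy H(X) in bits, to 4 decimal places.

H = −Σ pᵢ log₂ pᵢ.
−0.201·log₂(0.201) = 0.4653
−0.096·log₂(0.096) = 0.3246
−0.288·log₂(0.288) = 0.5172
−0.081·log₂(0.081) = 0.2937
−0.228·log₂(0.228) = 0.4863
−0.106·log₂(0.106) = 0.3432
Sum ≈ 2.4302 → 2.4302 bits.

2.4302 bits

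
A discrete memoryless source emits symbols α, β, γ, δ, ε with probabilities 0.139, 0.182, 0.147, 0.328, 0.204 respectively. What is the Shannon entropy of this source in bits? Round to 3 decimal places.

2.245 bits

H = −Σ pᵢ log₂ pᵢ.
−0.139·log₂(0.139) = 0.3957
−0.182·log₂(0.182) = 0.4474
−0.147·log₂(0.147) = 0.4066
−0.328·log₂(0.328) = 0.5275
−0.204·log₂(0.204) = 0.4678
Sum ≈ 2.2450 → 2.245 bits.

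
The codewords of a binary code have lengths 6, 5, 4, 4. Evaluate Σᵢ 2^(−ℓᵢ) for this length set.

With common denominator 2^6 = 64: Σ 2^(−ℓᵢ) = 1/64 + 2/64 + 4/64 + 4/64 = 11/64 = 0.171875.

0.171875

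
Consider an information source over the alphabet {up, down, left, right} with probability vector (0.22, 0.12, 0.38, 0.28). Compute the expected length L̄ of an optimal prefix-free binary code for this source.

1.96 bits/symbol

Repeatedly combine the two least-probable nodes; the expected code length is the sum of the merged weights.
merge 3/25 + 11/50 → 17/50
merge 7/25 + 17/50 → 31/50
merge 19/50 + 31/50 → 1
L = 17/50 + 31/50 + 1 = 49/25 = 1.96 bits/symbol.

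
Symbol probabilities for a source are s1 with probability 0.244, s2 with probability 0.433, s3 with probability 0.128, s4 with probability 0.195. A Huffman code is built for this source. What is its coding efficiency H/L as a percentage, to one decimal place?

Entropy H = −Σ p log₂ p ≈ 1.8589 bits.
Huffman merges: 16/125+39/200→323/1000; 61/250+323/1000→567/1000; 433/1000+567/1000→1. L = 189/100 ≈ 1.8900.
Efficiency = H/L = 1.8589/1.8900 = 98.4%.

98.4%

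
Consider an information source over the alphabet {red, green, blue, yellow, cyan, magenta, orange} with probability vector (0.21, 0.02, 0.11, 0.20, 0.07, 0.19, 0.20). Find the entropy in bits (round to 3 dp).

H = −Σ pᵢ log₂ pᵢ.
−0.21·log₂(0.21) = 0.4728
−0.02·log₂(0.02) = 0.1129
−0.11·log₂(0.11) = 0.3503
−0.20·log₂(0.20) = 0.4644
−0.07·log₂(0.07) = 0.2686
−0.19·log₂(0.19) = 0.4552
−0.20·log₂(0.20) = 0.4644
Sum ≈ 2.5885 → 2.589 bits.

2.589 bits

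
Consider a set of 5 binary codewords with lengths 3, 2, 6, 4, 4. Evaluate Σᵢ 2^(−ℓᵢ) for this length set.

0.515625

With common denominator 2^6 = 64: Σ 2^(−ℓᵢ) = 8/64 + 16/64 + 1/64 + 4/64 + 4/64 = 33/64 = 0.515625.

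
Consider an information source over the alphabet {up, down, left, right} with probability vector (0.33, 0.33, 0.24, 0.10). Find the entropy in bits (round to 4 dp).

1.8820 bits

H = −Σ pᵢ log₂ pᵢ.
−0.33·log₂(0.33) = 0.5278
−0.33·log₂(0.33) = 0.5278
−0.24·log₂(0.24) = 0.4941
−0.10·log₂(0.10) = 0.3322
Sum ≈ 1.8820 → 1.8820 bits.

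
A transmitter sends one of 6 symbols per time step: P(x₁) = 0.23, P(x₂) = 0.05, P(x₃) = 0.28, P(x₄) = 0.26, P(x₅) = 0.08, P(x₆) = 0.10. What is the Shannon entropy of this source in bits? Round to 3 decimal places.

H = −Σ pᵢ log₂ pᵢ.
−0.23·log₂(0.23) = 0.4877
−0.05·log₂(0.05) = 0.2161
−0.28·log₂(0.28) = 0.5142
−0.26·log₂(0.26) = 0.5053
−0.08·log₂(0.08) = 0.2915
−0.10·log₂(0.10) = 0.3322
Sum ≈ 2.3470 → 2.347 bits.

2.347 bits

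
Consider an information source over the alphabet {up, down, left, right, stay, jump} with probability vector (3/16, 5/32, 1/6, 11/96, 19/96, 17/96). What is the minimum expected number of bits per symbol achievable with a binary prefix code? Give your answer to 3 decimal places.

2.615 bits/symbol

Repeatedly combine the two least-probable nodes; the expected code length is the sum of the merged weights.
merge 11/96 + 5/32 → 13/48
merge 1/6 + 17/96 → 11/32
merge 3/16 + 19/96 → 37/96
merge 13/48 + 11/32 → 59/96
merge 37/96 + 59/96 → 1
L = 13/48 + 11/32 + 37/96 + 59/96 + 1 = 251/96 ≈ 2.615 bits/symbol.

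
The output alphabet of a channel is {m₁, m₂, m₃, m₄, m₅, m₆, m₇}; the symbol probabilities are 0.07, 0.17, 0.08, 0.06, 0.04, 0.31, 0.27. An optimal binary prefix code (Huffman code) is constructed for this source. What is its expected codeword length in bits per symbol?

Repeatedly combine the two least-probable nodes; the expected code length is the sum of the merged weights.
merge 1/25 + 3/50 → 1/10
merge 7/100 + 2/25 → 3/20
merge 1/10 + 3/20 → 1/4
merge 17/100 + 1/4 → 21/50
merge 27/100 + 31/100 → 29/50
merge 21/50 + 29/50 → 1
L = 1/10 + 3/20 + 1/4 + 21/50 + 29/50 + 1 = 5/2 = 2.5 bits/symbol.

2.5 bits/symbol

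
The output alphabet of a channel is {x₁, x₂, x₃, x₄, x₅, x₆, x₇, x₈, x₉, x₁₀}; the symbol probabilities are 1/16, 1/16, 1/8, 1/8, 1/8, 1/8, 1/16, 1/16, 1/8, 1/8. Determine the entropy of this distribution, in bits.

3.25 bits

Each probability is a power of 1/2, so log₂(1/p) is an integer.
H = Σ p·log₂(1/p) = 1/16·4 + 1/16·4 + 1/8·3 + 1/8·3 + 1/8·3 + 1/8·3 + 1/16·4 + 1/16·4 + 1/8·3 + 1/8·3 = 3.25 bits.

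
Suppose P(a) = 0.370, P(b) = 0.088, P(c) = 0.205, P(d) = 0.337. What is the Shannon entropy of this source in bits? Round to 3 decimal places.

1.837 bits

H = −Σ pᵢ log₂ pᵢ.
−0.370·log₂(0.370) = 0.5307
−0.088·log₂(0.088) = 0.3086
−0.205·log₂(0.205) = 0.4687
−0.337·log₂(0.337) = 0.5288
Sum ≈ 1.8368 → 1.837 bits.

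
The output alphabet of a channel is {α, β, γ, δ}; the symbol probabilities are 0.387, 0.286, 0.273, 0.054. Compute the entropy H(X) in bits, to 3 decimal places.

1.785 bits

H = −Σ pᵢ log₂ pᵢ.
−0.387·log₂(0.387) = 0.5300
−0.286·log₂(0.286) = 0.5165
−0.273·log₂(0.273) = 0.5113
−0.054·log₂(0.054) = 0.2274
Sum ≈ 1.7852 → 1.785 bits.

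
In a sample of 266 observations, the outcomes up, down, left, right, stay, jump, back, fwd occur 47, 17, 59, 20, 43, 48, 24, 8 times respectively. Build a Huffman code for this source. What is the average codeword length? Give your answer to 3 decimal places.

Probabilities are the counts divided by 266.
Repeatedly combine the two least-probable nodes; the expected code length is the sum of the merged weights.
merge 4/133 + 17/266 → 25/266
merge 10/133 + 12/133 → 22/133
merge 25/266 + 43/266 → 34/133
merge 22/133 + 47/266 → 13/38
merge 24/133 + 59/266 → 107/266
merge 34/133 + 13/38 → 159/266
merge 107/266 + 159/266 → 1
L = 25/266 + 22/133 + 34/133 + 13/38 + 107/266 + 159/266 + 1 = 20/7 ≈ 2.857 bits/symbol.

2.857 bits/symbol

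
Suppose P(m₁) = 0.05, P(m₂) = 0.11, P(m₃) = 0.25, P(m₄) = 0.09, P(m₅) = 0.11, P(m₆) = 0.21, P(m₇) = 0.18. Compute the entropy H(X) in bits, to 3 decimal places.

2.647 bits

H = −Σ pᵢ log₂ pᵢ.
−0.05·log₂(0.05) = 0.2161
−0.11·log₂(0.11) = 0.3503
−0.25·log₂(0.25) = 0.5000
−0.09·log₂(0.09) = 0.3127
−0.11·log₂(0.11) = 0.3503
−0.21·log₂(0.21) = 0.4728
−0.18·log₂(0.18) = 0.4453
Sum ≈ 2.6475 → 2.647 bits.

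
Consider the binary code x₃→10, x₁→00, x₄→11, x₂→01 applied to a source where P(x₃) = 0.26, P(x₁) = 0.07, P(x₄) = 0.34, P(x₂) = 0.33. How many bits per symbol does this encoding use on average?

2 bits/symbol

L̄ = Σ pᵢ·ℓᵢ = 0.26·2 + 0.07·2 + 0.34·2 + 0.33·2 = 2 bits/symbol.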